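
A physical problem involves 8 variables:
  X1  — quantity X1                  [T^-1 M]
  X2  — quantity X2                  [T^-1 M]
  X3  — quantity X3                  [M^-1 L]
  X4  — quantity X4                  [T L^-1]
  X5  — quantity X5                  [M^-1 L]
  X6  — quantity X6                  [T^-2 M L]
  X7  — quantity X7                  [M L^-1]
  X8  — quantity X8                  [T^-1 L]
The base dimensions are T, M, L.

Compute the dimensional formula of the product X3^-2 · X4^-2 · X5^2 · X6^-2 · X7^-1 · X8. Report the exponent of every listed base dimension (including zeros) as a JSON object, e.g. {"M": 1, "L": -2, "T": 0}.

Exponent matrix [T,M,L] × [X1,X2,X3,X4,X5,X6,X7,X8]:
  T: [-1 -1  0  1  0 -2  0 -1]
  M: [ 1  1 -1  0 -1  1  1  0]
  L: [ 0  0  1 -1  1  1 -1  1]
  [T]: (-2)·0+(-2)·1+(2)·0+(-2)·-2+(-1)·0+(1)·-1 = 1
  [M]: (-2)·-1+(-2)·0+(2)·-1+(-2)·1+(-1)·1+(1)·0 = -3
  [L]: (-2)·1+(-2)·-1+(2)·1+(-2)·1+(-1)·-1+(1)·1 = 2
⇒ T M^-3 L^2

{"T": 1, "M": -3, "L": 2}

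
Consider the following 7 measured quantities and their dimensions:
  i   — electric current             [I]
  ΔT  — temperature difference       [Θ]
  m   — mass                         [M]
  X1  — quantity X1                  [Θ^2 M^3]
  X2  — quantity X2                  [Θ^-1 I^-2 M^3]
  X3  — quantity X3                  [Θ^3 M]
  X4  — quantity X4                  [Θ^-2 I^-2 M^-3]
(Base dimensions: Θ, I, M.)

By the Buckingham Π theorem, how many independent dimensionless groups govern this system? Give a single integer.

4

Dimensional matrix (Θ×I×M by i×ΔT×m×X1×X2×X3×X4):
  Θ: [ 0  1  0  2 -1  3 -2]
  I: [ 1  0  0  0 -2  0 -2]
  M: [ 0  0  1  3  3  1 -3]
Echelon form has 3 nonzero rows (pivots: i,ΔT,m)
n=7, r=3 ⇒ 4 dimensionless groups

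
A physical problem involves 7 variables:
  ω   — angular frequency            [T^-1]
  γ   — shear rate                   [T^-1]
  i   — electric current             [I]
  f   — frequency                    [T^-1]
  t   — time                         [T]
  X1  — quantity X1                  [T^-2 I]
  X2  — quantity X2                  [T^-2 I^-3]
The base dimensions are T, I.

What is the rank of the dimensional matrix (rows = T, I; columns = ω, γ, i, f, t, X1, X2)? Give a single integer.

2

Dimensional matrix (T×I by ω×γ×i×f×t×X1×X2):
  T: [-1 -1  0 -1  1 -2 -2]
  I: [ 0  0  1  0  0  1 -3]
Echelon form has 2 nonzero rows (pivots: ω,i)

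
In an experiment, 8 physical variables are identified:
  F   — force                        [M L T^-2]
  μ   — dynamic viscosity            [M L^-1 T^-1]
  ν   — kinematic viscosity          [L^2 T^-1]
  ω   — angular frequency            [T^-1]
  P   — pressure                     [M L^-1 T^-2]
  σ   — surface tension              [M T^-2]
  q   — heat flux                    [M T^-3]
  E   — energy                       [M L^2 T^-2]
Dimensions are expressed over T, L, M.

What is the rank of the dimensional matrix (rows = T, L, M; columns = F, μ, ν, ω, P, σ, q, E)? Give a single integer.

Write exponents as rows T,L,M / cols F,μ,ν,ω,P,σ,q,E:
  T: [-2 -1 -1 -1 -2 -2 -3 -2]
  L: [ 1 -1  2  0 -1  0  0  2]
  M: [ 1  1  0  0  1  1  1  1]
RREF → pivots at {F,μ,ω} ⇒ r = 3

3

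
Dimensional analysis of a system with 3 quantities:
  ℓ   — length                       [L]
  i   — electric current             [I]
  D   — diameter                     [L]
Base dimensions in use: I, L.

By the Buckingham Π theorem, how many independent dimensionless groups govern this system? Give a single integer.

Dimensional matrix (I×L by ℓ×i×D):
  I: [ 0  1  0]
  L: [ 1  0  1]
RREF → pivots at {ℓ,i} ⇒ r = 2
3 vars − rank 2 = 1 Π group

1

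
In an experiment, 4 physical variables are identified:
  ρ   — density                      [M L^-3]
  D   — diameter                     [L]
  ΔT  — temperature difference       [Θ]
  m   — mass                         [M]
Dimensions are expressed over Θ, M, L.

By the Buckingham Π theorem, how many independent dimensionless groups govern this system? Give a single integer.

1

Exponent matrix [Θ,M,L] × [ρ,D,ΔT,m]:
  Θ: [ 0  0  1  0]
  M: [ 1  0  0  1]
  L: [-3  1  0  0]
Row reduction gives pivot columns ρ,D,ΔT; rank = 3
4 vars − rank 3 = 1 Π group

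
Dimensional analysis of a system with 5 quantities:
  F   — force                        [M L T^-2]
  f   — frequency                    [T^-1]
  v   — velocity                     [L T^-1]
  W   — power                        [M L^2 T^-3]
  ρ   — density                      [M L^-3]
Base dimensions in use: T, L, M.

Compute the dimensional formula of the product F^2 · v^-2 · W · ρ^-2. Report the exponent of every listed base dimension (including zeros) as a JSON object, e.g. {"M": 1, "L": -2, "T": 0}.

{"T": -5, "L": 8, "M": 1}

Write exponents as rows T,L,M / cols F,f,v,W,ρ:
  T: [-2 -1 -1 -3  0]
  L: [ 1  0  1  2 -3]
  M: [ 1  0  0  1  1]
  [T]: (2)·-2+(-2)·-1+(1)·-3+(-2)·0 = -5
  [L]: (2)·1+(-2)·1+(1)·2+(-2)·-3 = 8
  [M]: (2)·1+(-2)·0+(1)·1+(-2)·1 = 1
⇒ T^-5 L^8 M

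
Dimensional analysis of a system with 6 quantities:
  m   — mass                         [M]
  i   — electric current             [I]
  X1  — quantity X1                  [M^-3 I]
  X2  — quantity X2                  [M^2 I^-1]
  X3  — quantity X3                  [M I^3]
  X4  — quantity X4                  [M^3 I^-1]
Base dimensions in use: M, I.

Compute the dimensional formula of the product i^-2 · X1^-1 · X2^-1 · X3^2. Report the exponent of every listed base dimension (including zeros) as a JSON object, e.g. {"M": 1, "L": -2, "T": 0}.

Write exponents as rows M,I / cols m,i,X1,X2,X3,X4:
  M: [ 1  0 -3  2  1  3]
  I: [ 0  1  1 -1  3 -1]
  [M]: (-2)·0+(-1)·-3+(-1)·2+(2)·1 = 3
  [I]: (-2)·1+(-1)·1+(-1)·-1+(2)·3 = 4
⇒ M^3 I^4

{"M": 3, "I": 4}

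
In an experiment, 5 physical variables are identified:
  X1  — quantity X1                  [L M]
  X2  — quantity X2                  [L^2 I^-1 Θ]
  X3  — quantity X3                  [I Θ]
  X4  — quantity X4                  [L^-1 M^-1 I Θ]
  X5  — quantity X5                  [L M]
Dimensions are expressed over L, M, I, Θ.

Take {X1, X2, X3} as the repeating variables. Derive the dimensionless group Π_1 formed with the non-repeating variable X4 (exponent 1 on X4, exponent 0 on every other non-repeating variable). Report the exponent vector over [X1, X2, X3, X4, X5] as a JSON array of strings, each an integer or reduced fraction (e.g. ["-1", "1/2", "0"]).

["1", "0", "-1", "1", "0"]

Dimensional matrix (L×M×I×Θ by X1×X2×X3×X4×X5):
  L: [ 1  2  0 -1  1]
  M: [ 1  0  0 -1  1]
  I: [ 0 -1  1  1  0]
  Θ: [ 0  1  1  1  0]
RREF → pivots at {X1,X2,X3} ⇒ r = 3
Repeat: X1,X2,X3; free: X4,X5
RREF:
  r0: [   1    0    0   -1    1]
  r1: [   0    1    0    0    0]
  r2: [   0    0    1    1    0]
  r3: [   0    0    0    0    0]
Fix exponent of X4 at 1, X5 at 0; solve each RREF row for its pivot's exponent:
  r0: exp(X1) + (-1)·1 = 0 ⇒ exp(X1) = 1
  r1: exp(X2) + (0)·1 = 0 ⇒ exp(X2) = 0
  r2: exp(X3) + (1)·1 = 0 ⇒ exp(X3) = -1
Π_1 = X1 · X3^-1 · X4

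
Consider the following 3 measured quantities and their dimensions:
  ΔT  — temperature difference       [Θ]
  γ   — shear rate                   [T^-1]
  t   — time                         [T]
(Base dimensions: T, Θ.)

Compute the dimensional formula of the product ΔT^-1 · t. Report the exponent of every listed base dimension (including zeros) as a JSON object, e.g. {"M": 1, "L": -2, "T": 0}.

Dimensional matrix (T×Θ by ΔT×γ×t):
  T: [ 0 -1  1]
  Θ: [ 1  0  0]
  [T]: (-1)·0+(1)·1 = 1
  [Θ]: (-1)·1+(1)·0 = -1
⇒ T Θ^-1

{"T": 1, "Θ": -1}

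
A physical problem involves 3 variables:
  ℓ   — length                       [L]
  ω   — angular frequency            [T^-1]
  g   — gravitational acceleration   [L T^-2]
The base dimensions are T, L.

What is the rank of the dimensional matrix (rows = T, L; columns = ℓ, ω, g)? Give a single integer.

2

Dimensional matrix (T×L by ℓ×ω×g):
  T: [ 0 -1 -2]
  L: [ 1  0  1]
Echelon form has 2 nonzero rows (pivots: ℓ,ω)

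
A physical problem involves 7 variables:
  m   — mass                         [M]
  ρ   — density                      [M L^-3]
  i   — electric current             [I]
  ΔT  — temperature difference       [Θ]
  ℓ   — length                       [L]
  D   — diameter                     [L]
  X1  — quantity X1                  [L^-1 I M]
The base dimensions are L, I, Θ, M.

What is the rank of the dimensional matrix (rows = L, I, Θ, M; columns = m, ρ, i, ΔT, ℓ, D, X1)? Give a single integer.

Dimensional matrix (L×I×Θ×M by m×ρ×i×ΔT×ℓ×D×X1):
  L: [ 0 -3  0  0  1  1 -1]
  I: [ 0  0  1  0  0  0  1]
  Θ: [ 0  0  0  1  0  0  0]
  M: [ 1  1  0  0  0  0  1]
Echelon form has 4 nonzero rows (pivots: m,ρ,i,ΔT)

4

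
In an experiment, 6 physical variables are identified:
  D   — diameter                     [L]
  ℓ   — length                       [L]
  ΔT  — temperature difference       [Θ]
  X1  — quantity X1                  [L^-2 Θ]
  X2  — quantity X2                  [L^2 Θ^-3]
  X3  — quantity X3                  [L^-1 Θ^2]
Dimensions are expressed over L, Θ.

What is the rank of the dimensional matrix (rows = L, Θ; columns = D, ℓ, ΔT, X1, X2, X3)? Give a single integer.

Exponent matrix [L,Θ] × [D,ℓ,ΔT,X1,X2,X3]:
  L: [ 1  1  0 -2  2 -1]
  Θ: [ 0  0  1  1 -3  2]
Echelon form has 2 nonzero rows (pivots: D,ΔT)

2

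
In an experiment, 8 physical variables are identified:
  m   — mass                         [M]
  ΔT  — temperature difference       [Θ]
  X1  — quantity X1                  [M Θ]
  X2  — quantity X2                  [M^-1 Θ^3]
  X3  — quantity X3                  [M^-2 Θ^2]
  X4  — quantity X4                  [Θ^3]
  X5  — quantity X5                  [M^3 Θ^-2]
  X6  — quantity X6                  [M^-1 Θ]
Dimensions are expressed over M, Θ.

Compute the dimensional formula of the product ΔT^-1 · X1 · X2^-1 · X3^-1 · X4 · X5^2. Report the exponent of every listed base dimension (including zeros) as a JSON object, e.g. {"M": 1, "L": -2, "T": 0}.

Dimensional matrix (M×Θ by m×ΔT×X1×X2×X3×X4×X5×X6):
  M: [ 1  0  1 -1 -2  0  3 -1]
  Θ: [ 0  1  1  3  2  3 -2  1]
  [M]: (-1)·0+(1)·1+(-1)·-1+(-1)·-2+(1)·0+(2)·3 = 10
  [Θ]: (-1)·1+(1)·1+(-1)·3+(-1)·2+(1)·3+(2)·-2 = -6
⇒ M^10 Θ^-6

{"M": 10, "Θ": -6}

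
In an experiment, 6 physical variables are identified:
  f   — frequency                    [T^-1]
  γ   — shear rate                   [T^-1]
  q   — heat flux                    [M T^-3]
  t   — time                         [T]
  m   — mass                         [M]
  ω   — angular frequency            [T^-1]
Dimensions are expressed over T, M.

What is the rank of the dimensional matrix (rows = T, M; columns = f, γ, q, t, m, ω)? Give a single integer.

Dimensional matrix (T×M by f×γ×q×t×m×ω):
  T: [-1 -1 -3  1  0 -1]
  M: [ 0  0  1  0  1  0]
RREF → pivots at {f,q} ⇒ r = 2

2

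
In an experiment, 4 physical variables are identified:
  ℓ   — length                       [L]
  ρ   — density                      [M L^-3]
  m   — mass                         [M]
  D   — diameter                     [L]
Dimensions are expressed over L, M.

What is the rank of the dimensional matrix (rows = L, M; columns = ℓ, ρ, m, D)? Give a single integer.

2

Write exponents as rows L,M / cols ℓ,ρ,m,D:
  L: [ 1 -3  0  1]
  M: [ 0  1  1  0]
RREF → pivots at {ℓ,ρ} ⇒ r = 2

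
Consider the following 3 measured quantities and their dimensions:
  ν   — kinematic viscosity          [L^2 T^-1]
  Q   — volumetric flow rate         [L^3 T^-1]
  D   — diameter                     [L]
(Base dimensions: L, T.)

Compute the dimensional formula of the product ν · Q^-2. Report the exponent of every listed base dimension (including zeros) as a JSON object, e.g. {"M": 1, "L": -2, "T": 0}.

{"L": -4, "T": 1}

Exponent matrix [L,T] × [ν,Q,D]:
  L: [ 2  3  1]
  T: [-1 -1  0]
  [L]: (1)·2+(-2)·3 = -4
  [T]: (1)·-1+(-2)·-1 = 1
⇒ L^-4 T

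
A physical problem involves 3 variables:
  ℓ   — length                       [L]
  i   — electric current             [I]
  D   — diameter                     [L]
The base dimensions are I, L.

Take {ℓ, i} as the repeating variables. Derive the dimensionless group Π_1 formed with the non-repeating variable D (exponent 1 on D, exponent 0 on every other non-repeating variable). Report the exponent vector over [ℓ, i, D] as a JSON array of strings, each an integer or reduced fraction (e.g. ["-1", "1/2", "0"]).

Exponent matrix [I,L] × [ℓ,i,D]:
  I: [ 0  1  0]
  L: [ 1  0  1]
Echelon form has 2 nonzero rows (pivots: ℓ,i)
Pivot set = {ℓ,i}, free = {D}
RREF:
  r0: [   1    0    1]
  r1: [   0    1    0]
Fix exponent of D at 1; solve each RREF row for its pivot's exponent:
  r0: exp(ℓ) + (1)·1 = 0 ⇒ exp(ℓ) = -1
  r1: exp(i) + (0)·1 = 0 ⇒ exp(i) = 0
Π_1 = ℓ^-1 · D

["-1", "0", "1"]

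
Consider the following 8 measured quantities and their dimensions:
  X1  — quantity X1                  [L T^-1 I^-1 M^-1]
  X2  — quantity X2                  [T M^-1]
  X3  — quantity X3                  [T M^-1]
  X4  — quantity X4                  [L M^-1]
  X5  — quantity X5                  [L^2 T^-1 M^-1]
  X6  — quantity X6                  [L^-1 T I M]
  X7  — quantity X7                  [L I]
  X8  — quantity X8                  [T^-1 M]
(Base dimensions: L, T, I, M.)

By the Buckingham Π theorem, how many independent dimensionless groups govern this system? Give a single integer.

Write exponents as rows L,T,I,M / cols X1,X2,X3,X4,X5,X6,X7,X8:
  L: [ 1  0  0  1  2 -1  1  0]
  T: [-1  1  1  0 -1  1  0 -1]
  I: [-1  0  0  0  0  1  1  0]
  M: [-1 -1 -1 -1 -1  1  0  1]
Row reduction gives pivot columns X1,X2,X4; rank = 3
n=8, r=3 ⇒ 5 dimensionless groups

5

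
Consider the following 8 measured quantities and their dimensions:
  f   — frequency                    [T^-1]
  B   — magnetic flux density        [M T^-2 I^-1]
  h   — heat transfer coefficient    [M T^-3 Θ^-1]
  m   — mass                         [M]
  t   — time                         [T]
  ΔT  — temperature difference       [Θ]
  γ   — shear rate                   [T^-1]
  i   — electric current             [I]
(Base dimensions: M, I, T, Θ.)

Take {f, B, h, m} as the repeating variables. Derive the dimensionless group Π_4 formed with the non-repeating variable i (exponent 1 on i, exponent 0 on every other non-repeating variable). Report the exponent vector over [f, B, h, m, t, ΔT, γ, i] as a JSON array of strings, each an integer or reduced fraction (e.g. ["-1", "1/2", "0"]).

["-2", "1", "0", "-1", "0", "0", "0", "1"]

Write exponents as rows M,I,T,Θ / cols f,B,h,m,t,ΔT,γ,i:
  M: [ 0  1  1  1  0  0  0  0]
  I: [ 0 -1  0  0  0  0  0  1]
  T: [-1 -2 -3  0  1  0 -1  0]
  Θ: [ 0  0 -1  0  0  1  0  0]
RREF → pivots at {f,B,h,m} ⇒ r = 4
Pivot set = {f,B,h,m}, free = {t,ΔT,γ,i}
RREF:
  r0: [   1    0    0    0   -1    3    1    2]
  r1: [   0    1    0    0    0    0    0   -1]
  r2: [   0    0    1    0    0   -1    0    0]
  r3: [   0    0    0    1    0    1    0    1]
Fix exponent of i at 1, t at 0, ΔT at 0, γ at 0; solve each RREF row for its pivot's exponent:
  r0: exp(f) + (2)·1 = 0 ⇒ exp(f) = -2
  r1: exp(B) + (-1)·1 = 0 ⇒ exp(B) = 1
  r2: exp(h) + (0)·1 = 0 ⇒ exp(h) = 0
  r3: exp(m) + (1)·1 = 0 ⇒ exp(m) = -1
Π_4 = f^-2 · B · m^-1 · i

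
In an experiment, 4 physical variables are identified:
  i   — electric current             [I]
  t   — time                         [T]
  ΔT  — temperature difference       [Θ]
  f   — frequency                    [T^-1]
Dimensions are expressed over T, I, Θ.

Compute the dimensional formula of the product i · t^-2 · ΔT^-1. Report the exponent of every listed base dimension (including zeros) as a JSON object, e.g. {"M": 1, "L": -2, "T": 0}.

{"T": -2, "I": 1, "Θ": -1}

Write exponents as rows T,I,Θ / cols i,t,ΔT,f:
  T: [ 0  1  0 -1]
  I: [ 1  0  0  0]
  Θ: [ 0  0  1  0]
  [T]: (1)·0+(-2)·1+(-1)·0 = -2
  [I]: (1)·1+(-2)·0+(-1)·0 = 1
  [Θ]: (1)·0+(-2)·0+(-1)·1 = -1
⇒ T^-2 I Θ^-1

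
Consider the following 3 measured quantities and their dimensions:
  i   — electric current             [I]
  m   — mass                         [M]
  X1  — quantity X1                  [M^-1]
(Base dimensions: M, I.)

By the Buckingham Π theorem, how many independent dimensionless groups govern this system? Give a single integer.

Dimensional matrix (M×I by i×m×X1):
  M: [ 0  1 -1]
  I: [ 1  0  0]
Row reduction gives pivot columns i,m; rank = 2
n=3, r=2 ⇒ 1 dimensionless group

1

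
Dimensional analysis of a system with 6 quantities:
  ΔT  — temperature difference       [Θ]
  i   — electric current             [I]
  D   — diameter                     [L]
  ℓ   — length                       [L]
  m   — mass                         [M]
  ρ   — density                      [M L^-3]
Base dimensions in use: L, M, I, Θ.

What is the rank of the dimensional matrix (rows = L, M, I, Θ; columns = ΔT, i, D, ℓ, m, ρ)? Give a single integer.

Exponent matrix [L,M,I,Θ] × [ΔT,i,D,ℓ,m,ρ]:
  L: [ 0  0  1  1  0 -3]
  M: [ 0  0  0  0  1  1]
  I: [ 0  1  0  0  0  0]
  Θ: [ 1  0  0  0  0  0]
RREF → pivots at {ΔT,i,D,m} ⇒ r = 4

4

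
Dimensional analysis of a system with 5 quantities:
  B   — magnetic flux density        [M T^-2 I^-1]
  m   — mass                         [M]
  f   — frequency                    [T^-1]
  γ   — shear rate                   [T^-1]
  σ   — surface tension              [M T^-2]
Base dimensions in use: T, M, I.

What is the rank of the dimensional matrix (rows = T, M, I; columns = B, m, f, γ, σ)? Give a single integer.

Dimensional matrix (T×M×I by B×m×f×γ×σ):
  T: [-2  0 -1 -1 -2]
  M: [ 1  1  0  0  1]
  I: [-1  0  0  0  0]
Echelon form has 3 nonzero rows (pivots: B,m,f)

3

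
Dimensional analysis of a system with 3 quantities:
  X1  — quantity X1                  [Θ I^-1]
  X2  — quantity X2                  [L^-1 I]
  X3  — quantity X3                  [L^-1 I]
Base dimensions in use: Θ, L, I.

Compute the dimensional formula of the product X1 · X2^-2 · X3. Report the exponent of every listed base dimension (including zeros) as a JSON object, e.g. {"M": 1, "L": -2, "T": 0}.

{"Θ": 1, "L": 1, "I": -2}

Write exponents as rows Θ,L,I / cols X1,X2,X3:
  Θ: [ 1  0  0]
  L: [ 0 -1 -1]
  I: [-1  1  1]
  [Θ]: (1)·1+(-2)·0+(1)·0 = 1
  [L]: (1)·0+(-2)·-1+(1)·-1 = 1
  [I]: (1)·-1+(-2)·1+(1)·1 = -2
⇒ Θ L I^-2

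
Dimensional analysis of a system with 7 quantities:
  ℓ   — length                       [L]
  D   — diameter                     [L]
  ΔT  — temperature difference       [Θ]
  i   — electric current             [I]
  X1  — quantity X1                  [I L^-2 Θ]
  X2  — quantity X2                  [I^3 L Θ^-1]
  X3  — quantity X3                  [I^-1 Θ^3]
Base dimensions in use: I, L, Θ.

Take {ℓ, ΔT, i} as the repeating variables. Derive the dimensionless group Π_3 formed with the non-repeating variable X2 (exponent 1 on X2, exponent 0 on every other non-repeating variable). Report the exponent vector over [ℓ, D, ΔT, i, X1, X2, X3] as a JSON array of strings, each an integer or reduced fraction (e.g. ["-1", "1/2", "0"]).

Write exponents as rows I,L,Θ / cols ℓ,D,ΔT,i,X1,X2,X3:
  I: [ 0  0  0  1  1  3 -1]
  L: [ 1  1  0  0 -2  1  0]
  Θ: [ 0  0  1  0  1 -1  3]
Echelon form has 3 nonzero rows (pivots: ℓ,ΔT,i)
Repeat: ℓ,ΔT,i; free: D,X1,X2,X3
RREF:
  r0: [   1    1    0    0   -2    1    0]
  r1: [   0    0    1    0    1   -1    3]
  r2: [   0    0    0    1    1    3   -1]
Fix exponent of X2 at 1, D at 0, X1 at 0, X3 at 0; solve each RREF row for its pivot's exponent:
  r0: exp(ℓ) + (1)·1 = 0 ⇒ exp(ℓ) = -1
  r1: exp(ΔT) + (-1)·1 = 0 ⇒ exp(ΔT) = 1
  r2: exp(i) + (3)·1 = 0 ⇒ exp(i) = -3
Π_3 = ℓ^-1 · ΔT · i^-3 · X2

["-1", "0", "1", "-3", "0", "1", "0"]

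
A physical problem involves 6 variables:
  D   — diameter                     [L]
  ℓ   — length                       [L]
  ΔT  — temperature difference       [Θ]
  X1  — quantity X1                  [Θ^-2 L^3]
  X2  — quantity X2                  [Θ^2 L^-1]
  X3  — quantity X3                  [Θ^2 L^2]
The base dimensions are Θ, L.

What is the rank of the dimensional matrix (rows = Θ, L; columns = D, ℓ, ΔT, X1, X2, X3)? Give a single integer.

2

Dimensional matrix (Θ×L by D×ℓ×ΔT×X1×X2×X3):
  Θ: [ 0  0  1 -2  2  2]
  L: [ 1  1  0  3 -1  2]
Echelon form has 2 nonzero rows (pivots: D,ΔT)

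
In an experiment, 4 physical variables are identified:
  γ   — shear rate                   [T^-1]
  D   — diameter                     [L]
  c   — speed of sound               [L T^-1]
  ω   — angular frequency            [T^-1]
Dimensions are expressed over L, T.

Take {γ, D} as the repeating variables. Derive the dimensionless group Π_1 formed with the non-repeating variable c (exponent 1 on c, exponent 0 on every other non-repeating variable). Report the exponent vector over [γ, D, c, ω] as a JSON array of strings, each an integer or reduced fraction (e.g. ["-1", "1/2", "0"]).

Write exponents as rows L,T / cols γ,D,c,ω:
  L: [ 0  1  1  0]
  T: [-1  0 -1 -1]
RREF → pivots at {γ,D} ⇒ r = 2
Repeat: γ,D; free: c,ω
RREF:
  r0: [   1    0    1    1]
  r1: [   0    1    1    0]
Fix exponent of c at 1, ω at 0; solve each RREF row for its pivot's exponent:
  r0: exp(γ) + (1)·1 = 0 ⇒ exp(γ) = -1
  r1: exp(D) + (1)·1 = 0 ⇒ exp(D) = -1
Π_1 = γ^-1 · D^-1 · c

["-1", "-1", "1", "0"]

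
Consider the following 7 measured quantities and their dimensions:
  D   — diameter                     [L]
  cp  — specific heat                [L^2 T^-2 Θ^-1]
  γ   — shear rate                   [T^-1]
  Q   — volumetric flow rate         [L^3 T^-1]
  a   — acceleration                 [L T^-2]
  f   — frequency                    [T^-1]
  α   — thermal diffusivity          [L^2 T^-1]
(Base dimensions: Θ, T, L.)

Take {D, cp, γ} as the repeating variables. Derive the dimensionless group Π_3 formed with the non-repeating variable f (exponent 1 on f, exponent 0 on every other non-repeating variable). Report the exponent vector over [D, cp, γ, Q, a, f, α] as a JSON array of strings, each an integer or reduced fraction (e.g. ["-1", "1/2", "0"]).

Exponent matrix [Θ,T,L] × [D,cp,γ,Q,a,f,α]:
  Θ: [ 0 -1  0  0  0  0  0]
  T: [ 0 -2 -1 -1 -2 -1 -1]
  L: [ 1  2  0  3  1  0  2]
Row reduction gives pivot columns D,cp,γ; rank = 3
Repeat: D,cp,γ; free: Q,a,f,α
RREF:
  r0: [   1    0    0    3    1    0    2]
  r1: [   0    1    0    0    0    0    0]
  r2: [   0    0    1    1    2    1    1]
Fix exponent of f at 1, Q at 0, a at 0, α at 0; solve each RREF row for its pivot's exponent:
  r0: exp(D) + (0)·1 = 0 ⇒ exp(D) = 0
  r1: exp(cp) + (0)·1 = 0 ⇒ exp(cp) = 0
  r2: exp(γ) + (1)·1 = 0 ⇒ exp(γ) = -1
Π_3 = γ^-1 · f

["0", "0", "-1", "0", "0", "1", "0"]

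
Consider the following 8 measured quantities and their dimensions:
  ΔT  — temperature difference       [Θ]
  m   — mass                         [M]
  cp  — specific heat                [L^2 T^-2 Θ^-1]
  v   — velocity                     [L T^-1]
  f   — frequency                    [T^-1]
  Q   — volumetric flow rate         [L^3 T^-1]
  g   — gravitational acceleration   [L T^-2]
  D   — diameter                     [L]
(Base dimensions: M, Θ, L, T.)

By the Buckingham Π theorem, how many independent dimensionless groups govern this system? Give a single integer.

4

Dimensional matrix (M×Θ×L×T by ΔT×m×cp×v×f×Q×g×D):
  M: [ 0  1  0  0  0  0  0  0]
  Θ: [ 1  0 -1  0  0  0  0  0]
  L: [ 0  0  2  1  0  3  1  1]
  T: [ 0  0 -2 -1 -1 -1 -2  0]
Echelon form has 4 nonzero rows (pivots: ΔT,m,cp,f)
Π count = n − r = 8 − 4 = 4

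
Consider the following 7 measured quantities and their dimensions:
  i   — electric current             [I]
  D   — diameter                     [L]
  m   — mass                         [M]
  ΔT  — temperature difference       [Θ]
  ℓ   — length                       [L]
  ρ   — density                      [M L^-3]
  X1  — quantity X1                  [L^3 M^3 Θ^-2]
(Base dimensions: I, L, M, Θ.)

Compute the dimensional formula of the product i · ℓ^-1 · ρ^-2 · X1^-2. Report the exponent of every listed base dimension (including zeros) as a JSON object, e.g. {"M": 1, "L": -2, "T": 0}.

Exponent matrix [I,L,M,Θ] × [i,D,m,ΔT,ℓ,ρ,X1]:
  I: [ 1  0  0  0  0  0  0]
  L: [ 0  1  0  0  1 -3  3]
  M: [ 0  0  1  0  0  1  3]
  Θ: [ 0  0  0  1  0  0 -2]
  [I]: (1)·1+(-1)·0+(-2)·0+(-2)·0 = 1
  [L]: (1)·0+(-1)·1+(-2)·-3+(-2)·3 = -1
  [M]: (1)·0+(-1)·0+(-2)·1+(-2)·3 = -8
  [Θ]: (1)·0+(-1)·0+(-2)·0+(-2)·-2 = 4
⇒ I L^-1 M^-8 Θ^4

{"I": 1, "L": -1, "M": -8, "Θ": 4}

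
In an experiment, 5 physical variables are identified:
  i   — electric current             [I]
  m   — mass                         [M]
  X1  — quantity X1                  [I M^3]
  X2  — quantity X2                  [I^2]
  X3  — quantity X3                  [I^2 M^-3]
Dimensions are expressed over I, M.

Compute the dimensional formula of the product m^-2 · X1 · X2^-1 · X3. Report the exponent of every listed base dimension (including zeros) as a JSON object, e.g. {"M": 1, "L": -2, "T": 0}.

Dimensional matrix (I×M by i×m×X1×X2×X3):
  I: [ 1  0  1  2  2]
  M: [ 0  1  3  0 -3]
  [I]: (-2)·0+(1)·1+(-1)·2+(1)·2 = 1
  [M]: (-2)·1+(1)·3+(-1)·0+(1)·-3 = -2
⇒ I M^-2

{"I": 1, "M": -2}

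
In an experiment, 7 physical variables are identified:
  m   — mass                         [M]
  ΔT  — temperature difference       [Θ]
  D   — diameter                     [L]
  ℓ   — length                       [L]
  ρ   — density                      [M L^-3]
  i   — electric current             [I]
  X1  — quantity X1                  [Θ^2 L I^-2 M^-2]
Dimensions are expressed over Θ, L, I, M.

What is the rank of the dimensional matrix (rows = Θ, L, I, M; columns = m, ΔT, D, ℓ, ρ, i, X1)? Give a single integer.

4

Write exponents as rows Θ,L,I,M / cols m,ΔT,D,ℓ,ρ,i,X1:
  Θ: [ 0  1  0  0  0  0  2]
  L: [ 0  0  1  1 -3  0  1]
  I: [ 0  0  0  0  0  1 -2]
  M: [ 1  0  0  0  1  0 -2]
RREF → pivots at {m,ΔT,D,i} ⇒ r = 4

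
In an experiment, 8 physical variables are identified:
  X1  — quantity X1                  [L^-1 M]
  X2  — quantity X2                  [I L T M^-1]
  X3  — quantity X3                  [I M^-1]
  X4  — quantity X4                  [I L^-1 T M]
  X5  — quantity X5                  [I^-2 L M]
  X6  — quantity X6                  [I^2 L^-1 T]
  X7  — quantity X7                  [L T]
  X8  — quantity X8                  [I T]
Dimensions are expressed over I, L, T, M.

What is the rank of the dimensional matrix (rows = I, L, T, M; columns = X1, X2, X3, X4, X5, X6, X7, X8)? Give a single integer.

Dimensional matrix (I×L×T×M by X1×X2×X3×X4×X5×X6×X7×X8):
  I: [ 0  1  1  1 -2  2  0  1]
  L: [-1  1  0 -1  1 -1  1  0]
  T: [ 0  1  0  1  0  1  1  1]
  M: [ 1 -1 -1  1  1  0  0  0]
RREF → pivots at {X1,X2,X3} ⇒ r = 3

3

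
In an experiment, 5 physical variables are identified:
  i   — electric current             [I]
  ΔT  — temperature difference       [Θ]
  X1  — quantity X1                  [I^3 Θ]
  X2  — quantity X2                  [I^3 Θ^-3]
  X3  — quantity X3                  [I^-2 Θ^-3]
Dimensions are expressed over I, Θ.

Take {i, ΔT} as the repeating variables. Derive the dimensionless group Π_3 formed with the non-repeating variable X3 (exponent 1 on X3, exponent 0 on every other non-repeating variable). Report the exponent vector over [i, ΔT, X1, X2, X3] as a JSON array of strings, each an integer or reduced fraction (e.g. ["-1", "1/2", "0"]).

Dimensional matrix (I×Θ by i×ΔT×X1×X2×X3):
  I: [ 1  0  3  3 -2]
  Θ: [ 0  1  1 -3 -3]
RREF → pivots at {i,ΔT} ⇒ r = 2
Repeat: i,ΔT; free: X1,X2,X3
RREF:
  r0: [   1    0    3    3   -2]
  r1: [   0    1    1   -3   -3]
Fix exponent of X3 at 1, X1 at 0, X2 at 0; solve each RREF row for its pivot's exponent:
  r0: exp(i) + (-2)·1 = 0 ⇒ exp(i) = 2
  r1: exp(ΔT) + (-3)·1 = 0 ⇒ exp(ΔT) = 3
Π_3 = i^2 · ΔT^3 · X3

["2", "3", "0", "0", "1"]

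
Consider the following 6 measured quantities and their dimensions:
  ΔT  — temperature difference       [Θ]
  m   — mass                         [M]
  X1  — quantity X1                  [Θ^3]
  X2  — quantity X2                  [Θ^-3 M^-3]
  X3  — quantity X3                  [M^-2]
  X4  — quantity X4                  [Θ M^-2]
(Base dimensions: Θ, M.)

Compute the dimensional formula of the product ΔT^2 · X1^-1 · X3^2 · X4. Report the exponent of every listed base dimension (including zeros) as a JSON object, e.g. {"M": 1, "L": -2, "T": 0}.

Exponent matrix [Θ,M] × [ΔT,m,X1,X2,X3,X4]:
  Θ: [ 1  0  3 -3  0  1]
  M: [ 0  1  0 -3 -2 -2]
  [Θ]: (2)·1+(-1)·3+(2)·0+(1)·1 = 0
  [M]: (2)·0+(-1)·0+(2)·-2+(1)·-2 = -6
⇒ M^-6

{"Θ": 0, "M": -6}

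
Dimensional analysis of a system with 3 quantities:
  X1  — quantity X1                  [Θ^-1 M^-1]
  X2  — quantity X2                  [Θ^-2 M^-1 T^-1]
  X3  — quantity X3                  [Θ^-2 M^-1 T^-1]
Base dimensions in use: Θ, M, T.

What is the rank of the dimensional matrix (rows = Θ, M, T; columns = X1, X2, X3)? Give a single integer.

2

Dimensional matrix (Θ×M×T by X1×X2×X3):
  Θ: [-1 -2 -2]
  M: [-1 -1 -1]
  T: [ 0 -1 -1]
RREF → pivots at {X1,X2} ⇒ r = 2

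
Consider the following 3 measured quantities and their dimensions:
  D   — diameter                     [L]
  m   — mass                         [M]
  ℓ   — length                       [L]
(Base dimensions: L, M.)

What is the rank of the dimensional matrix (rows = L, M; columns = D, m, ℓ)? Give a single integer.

Exponent matrix [L,M] × [D,m,ℓ]:
  L: [ 1  0  1]
  M: [ 0  1  0]
Row reduction gives pivot columns D,m; rank = 2

2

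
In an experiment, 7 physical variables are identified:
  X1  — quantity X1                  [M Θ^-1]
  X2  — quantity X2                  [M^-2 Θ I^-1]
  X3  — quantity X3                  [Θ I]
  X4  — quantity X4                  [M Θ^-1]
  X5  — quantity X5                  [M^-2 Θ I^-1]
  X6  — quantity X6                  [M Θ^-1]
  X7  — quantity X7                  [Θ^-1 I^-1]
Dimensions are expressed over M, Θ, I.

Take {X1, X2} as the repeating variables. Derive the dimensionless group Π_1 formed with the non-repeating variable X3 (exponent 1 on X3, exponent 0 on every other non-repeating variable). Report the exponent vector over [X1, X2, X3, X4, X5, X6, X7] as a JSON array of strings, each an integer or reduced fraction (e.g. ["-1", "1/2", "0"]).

["2", "1", "1", "0", "0", "0", "0"]

Dimensional matrix (M×Θ×I by X1×X2×X3×X4×X5×X6×X7):
  M: [ 1 -2  0  1 -2  1  0]
  Θ: [-1  1  1 -1  1 -1 -1]
  I: [ 0 -1  1  0 -1  0 -1]
Row reduction gives pivot columns X1,X2; rank = 2
Pivot set = {X1,X2}, free = {X3,X4,X5,X6,X7}
RREF:
  r0: [   1    0   -2    1    0    1    2]
  r1: [   0    1   -1    0    1    0    1]
  r2: [   0    0    0    0    0    0    0]
Fix exponent of X3 at 1, X4 at 0, X5 at 0, X6 at 0, X7 at 0; solve each RREF row for its pivot's exponent:
  r0: exp(X1) + (-2)·1 = 0 ⇒ exp(X1) = 2
  r1: exp(X2) + (-1)·1 = 0 ⇒ exp(X2) = 1
Π_1 = X1^2 · X2 · X3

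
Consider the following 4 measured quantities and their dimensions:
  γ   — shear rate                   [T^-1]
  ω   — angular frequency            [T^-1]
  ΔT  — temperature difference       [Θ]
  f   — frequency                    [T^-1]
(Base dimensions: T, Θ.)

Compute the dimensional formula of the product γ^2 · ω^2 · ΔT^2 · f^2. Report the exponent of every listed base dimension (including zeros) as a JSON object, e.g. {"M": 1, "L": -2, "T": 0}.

{"T": -6, "Θ": 2}

Exponent matrix [T,Θ] × [γ,ω,ΔT,f]:
  T: [-1 -1  0 -1]
  Θ: [ 0  0  1  0]
  [T]: (2)·-1+(2)·-1+(2)·0+(2)·-1 = -6
  [Θ]: (2)·0+(2)·0+(2)·1+(2)·0 = 2
⇒ T^-6 Θ^2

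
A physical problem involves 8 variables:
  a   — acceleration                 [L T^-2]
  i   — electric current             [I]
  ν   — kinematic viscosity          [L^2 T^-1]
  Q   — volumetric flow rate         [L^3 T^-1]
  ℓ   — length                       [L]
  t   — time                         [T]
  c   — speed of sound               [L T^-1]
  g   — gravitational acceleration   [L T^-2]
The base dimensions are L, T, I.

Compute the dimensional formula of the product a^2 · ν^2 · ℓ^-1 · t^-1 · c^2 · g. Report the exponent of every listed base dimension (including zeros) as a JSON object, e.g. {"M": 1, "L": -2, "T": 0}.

Write exponents as rows L,T,I / cols a,i,ν,Q,ℓ,t,c,g:
  L: [ 1  0  2  3  1  0  1  1]
  T: [-2  0 -1 -1  0  1 -1 -2]
  I: [ 0  1  0  0  0  0  0  0]
  [L]: (2)·1+(2)·2+(-1)·1+(-1)·0+(2)·1+(1)·1 = 8
  [T]: (2)·-2+(2)·-1+(-1)·0+(-1)·1+(2)·-1+(1)·-2 = -11
  [I]: (2)·0+(2)·0+(-1)·0+(-1)·0+(2)·0+(1)·0 = 0
⇒ L^8 T^-11

{"L": 8, "T": -11, "I": 0}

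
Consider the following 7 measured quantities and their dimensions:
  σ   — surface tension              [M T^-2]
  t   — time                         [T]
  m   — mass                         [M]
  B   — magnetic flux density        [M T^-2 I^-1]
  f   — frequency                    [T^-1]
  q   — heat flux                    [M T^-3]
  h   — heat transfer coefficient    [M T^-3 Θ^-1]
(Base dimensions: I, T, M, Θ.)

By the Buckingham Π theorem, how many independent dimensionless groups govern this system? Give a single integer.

3

Dimensional matrix (I×T×M×Θ by σ×t×m×B×f×q×h):
  I: [ 0  0  0 -1  0  0  0]
  T: [-2  1  0 -2 -1 -3 -3]
  M: [ 1  0  1  1  0  1  1]
  Θ: [ 0  0  0  0  0  0 -1]
RREF → pivots at {σ,t,B,h} ⇒ r = 4
n=7, r=4 ⇒ 3 dimensionless groups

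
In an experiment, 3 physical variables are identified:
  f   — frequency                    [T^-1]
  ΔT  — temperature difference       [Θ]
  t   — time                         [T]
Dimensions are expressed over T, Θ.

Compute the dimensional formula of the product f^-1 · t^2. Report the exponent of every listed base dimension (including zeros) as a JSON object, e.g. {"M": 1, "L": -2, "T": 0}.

Exponent matrix [T,Θ] × [f,ΔT,t]:
  T: [-1  0  1]
  Θ: [ 0  1  0]
  [T]: (-1)·-1+(2)·1 = 3
  [Θ]: (-1)·0+(2)·0 = 0
⇒ T^3

{"T": 3, "Θ": 0}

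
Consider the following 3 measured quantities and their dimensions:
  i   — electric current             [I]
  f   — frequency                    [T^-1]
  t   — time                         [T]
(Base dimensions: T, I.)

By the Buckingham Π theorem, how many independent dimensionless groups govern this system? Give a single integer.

1

Exponent matrix [T,I] × [i,f,t]:
  T: [ 0 -1  1]
  I: [ 1  0  0]
Echelon form has 2 nonzero rows (pivots: i,f)
3 vars − rank 2 = 1 Π group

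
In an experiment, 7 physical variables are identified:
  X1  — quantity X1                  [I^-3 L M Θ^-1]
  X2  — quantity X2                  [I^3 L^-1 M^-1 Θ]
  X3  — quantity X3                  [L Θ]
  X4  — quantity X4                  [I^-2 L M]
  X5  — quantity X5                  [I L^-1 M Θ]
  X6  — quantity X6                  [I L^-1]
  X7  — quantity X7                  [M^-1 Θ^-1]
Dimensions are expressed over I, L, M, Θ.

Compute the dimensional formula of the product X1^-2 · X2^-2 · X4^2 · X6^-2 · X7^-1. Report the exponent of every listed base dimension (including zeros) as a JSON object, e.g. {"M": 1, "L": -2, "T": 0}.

Dimensional matrix (I×L×M×Θ by X1×X2×X3×X4×X5×X6×X7):
  I: [-3  3  0 -2  1  1  0]
  L: [ 1 -1  1  1 -1 -1  0]
  M: [ 1 -1  0  1  1  0 -1]
  Θ: [-1  1  1  0  1  0 -1]
  [I]: (-2)·-3+(-2)·3+(2)·-2+(-2)·1+(-1)·0 = -6
  [L]: (-2)·1+(-2)·-1+(2)·1+(-2)·-1+(-1)·0 = 4
  [M]: (-2)·1+(-2)·-1+(2)·1+(-2)·0+(-1)·-1 = 3
  [Θ]: (-2)·-1+(-2)·1+(2)·0+(-2)·0+(-1)·-1 = 1
⇒ I^-6 L^4 M^3 Θ

{"I": -6, "L": 4, "M": 3, "Θ": 1}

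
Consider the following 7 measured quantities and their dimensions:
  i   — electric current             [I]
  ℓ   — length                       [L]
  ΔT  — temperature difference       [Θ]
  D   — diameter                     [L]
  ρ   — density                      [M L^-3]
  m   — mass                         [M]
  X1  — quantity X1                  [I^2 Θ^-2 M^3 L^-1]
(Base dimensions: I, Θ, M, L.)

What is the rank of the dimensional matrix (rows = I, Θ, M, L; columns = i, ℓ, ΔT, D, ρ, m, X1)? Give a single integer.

4

Dimensional matrix (I×Θ×M×L by i×ℓ×ΔT×D×ρ×m×X1):
  I: [ 1  0  0  0  0  0  2]
  Θ: [ 0  0  1  0  0  0 -2]
  M: [ 0  0  0  0  1  1  3]
  L: [ 0  1  0  1 -3  0 -1]
Row reduction gives pivot columns i,ℓ,ΔT,ρ; rank = 4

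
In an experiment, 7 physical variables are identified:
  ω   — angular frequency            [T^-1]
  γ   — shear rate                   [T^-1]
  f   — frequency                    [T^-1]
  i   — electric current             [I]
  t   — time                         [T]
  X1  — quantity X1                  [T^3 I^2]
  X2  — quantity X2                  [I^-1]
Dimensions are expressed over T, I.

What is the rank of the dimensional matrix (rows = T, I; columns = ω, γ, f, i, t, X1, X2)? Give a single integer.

Exponent matrix [T,I] × [ω,γ,f,i,t,X1,X2]:
  T: [-1 -1 -1  0  1  3  0]
  I: [ 0  0  0  1  0  2 -1]
Row reduction gives pivot columns ω,i; rank = 2

2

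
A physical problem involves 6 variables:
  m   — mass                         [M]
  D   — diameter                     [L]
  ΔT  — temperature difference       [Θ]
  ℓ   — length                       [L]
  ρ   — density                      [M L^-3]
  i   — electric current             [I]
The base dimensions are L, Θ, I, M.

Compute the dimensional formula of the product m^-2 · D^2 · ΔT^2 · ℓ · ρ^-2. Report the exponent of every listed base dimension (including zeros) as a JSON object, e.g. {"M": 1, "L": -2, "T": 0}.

Exponent matrix [L,Θ,I,M] × [m,D,ΔT,ℓ,ρ,i]:
  L: [ 0  1  0  1 -3  0]
  Θ: [ 0  0  1  0  0  0]
  I: [ 0  0  0  0  0  1]
  M: [ 1  0  0  0  1  0]
  [L]: (-2)·0+(2)·1+(2)·0+(1)·1+(-2)·-3 = 9
  [Θ]: (-2)·0+(2)·0+(2)·1+(1)·0+(-2)·0 = 2
  [I]: (-2)·0+(2)·0+(2)·0+(1)·0+(-2)·0 = 0
  [M]: (-2)·1+(2)·0+(2)·0+(1)·0+(-2)·1 = -4
⇒ L^9 Θ^2 M^-4

{"L": 9, "Θ": 2, "I": 0, "M": -4}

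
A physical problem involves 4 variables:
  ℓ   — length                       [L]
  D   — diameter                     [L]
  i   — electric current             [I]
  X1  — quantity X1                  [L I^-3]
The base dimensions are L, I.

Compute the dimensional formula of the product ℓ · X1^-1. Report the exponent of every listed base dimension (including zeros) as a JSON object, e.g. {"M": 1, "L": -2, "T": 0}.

Exponent matrix [L,I] × [ℓ,D,i,X1]:
  L: [ 1  1  0  1]
  I: [ 0  0  1 -3]
  [L]: (1)·1+(-1)·1 = 0
  [I]: (1)·0+(-1)·-3 = 3
⇒ I^3

{"L": 0, "I": 3}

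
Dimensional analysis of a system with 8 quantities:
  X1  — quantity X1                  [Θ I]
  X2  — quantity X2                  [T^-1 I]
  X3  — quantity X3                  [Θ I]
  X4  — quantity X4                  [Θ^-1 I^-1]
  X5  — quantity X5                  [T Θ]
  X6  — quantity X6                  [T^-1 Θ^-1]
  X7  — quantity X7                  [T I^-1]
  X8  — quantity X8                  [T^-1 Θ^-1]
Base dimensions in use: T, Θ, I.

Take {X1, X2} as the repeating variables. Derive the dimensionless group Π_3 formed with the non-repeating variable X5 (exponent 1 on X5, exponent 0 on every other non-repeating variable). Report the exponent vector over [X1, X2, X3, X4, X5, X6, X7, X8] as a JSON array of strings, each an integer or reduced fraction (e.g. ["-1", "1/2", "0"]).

["-1", "1", "0", "0", "1", "0", "0", "0"]

Exponent matrix [T,Θ,I] × [X1,X2,X3,X4,X5,X6,X7,X8]:
  T: [ 0 -1  0  0  1 -1  1 -1]
  Θ: [ 1  0  1 -1  1 -1  0 -1]
  I: [ 1  1  1 -1  0  0 -1  0]
RREF → pivots at {X1,X2} ⇒ r = 2
Pivot set = {X1,X2}, free = {X3,X4,X5,X6,X7,X8}
RREF:
  r0: [   1    0    1   -1    1   -1    0   -1]
  r1: [   0    1    0    0   -1    1   -1    1]
  r2: [   0    0    0    0    0    0    0    0]
Fix exponent of X5 at 1, X3 at 0, X4 at 0, X6 at 0, X7 at 0, X8 at 0; solve each RREF row for its pivot's exponent:
  r0: exp(X1) + (1)·1 = 0 ⇒ exp(X1) = -1
  r1: exp(X2) + (-1)·1 = 0 ⇒ exp(X2) = 1
Π_3 = X1^-1 · X2 · X5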